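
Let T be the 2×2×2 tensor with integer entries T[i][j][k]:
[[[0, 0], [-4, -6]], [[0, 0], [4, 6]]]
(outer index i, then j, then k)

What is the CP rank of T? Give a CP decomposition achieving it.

rank(T) = 1

Lower bound: T ≠ 0 (e.g. T[0,1,0] = -4), so rank(T) ≥ 1.
Upper bound: the mode-1 fibre T[:,1,0] = [-4, 4] gives a = [1, -1] (primitive direction); the mode-2 fibre T[0,:,0] = [0, -4] gives b = [0, 1]; then c[k] = T[0,1,k] / (a[0]·b[1]) = [-4, -6] / 1 = [-4, -6].
Expanding [1, -1] ⊗ [0, 1] ⊗ [-4, -6] reproduces all 8 entries of T, so T = [1, -1] ⊗ [0, 1] ⊗ [-4, -6] and rank(T) ≤ 1.
These bounds meet, so rank(T) = 1.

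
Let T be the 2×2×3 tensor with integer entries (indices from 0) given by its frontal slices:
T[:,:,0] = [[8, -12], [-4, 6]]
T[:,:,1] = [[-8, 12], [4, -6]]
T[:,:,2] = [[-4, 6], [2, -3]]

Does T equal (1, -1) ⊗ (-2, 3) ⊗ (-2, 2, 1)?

Reconstruct entry (0,0,0) from the claimed factors: Σₗ aₗ[0]bₗ[0]cₗ[0] = (1)·(-2)·(-2) = 4, but T[0,0,0] = 8. The claim is false.

No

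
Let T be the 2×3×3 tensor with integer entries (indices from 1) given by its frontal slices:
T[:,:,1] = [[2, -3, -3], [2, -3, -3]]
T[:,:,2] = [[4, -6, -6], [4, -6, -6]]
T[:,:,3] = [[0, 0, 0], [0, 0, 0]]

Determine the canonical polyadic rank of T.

1

Lower bound: T ≠ 0 (e.g. T[1,1,1] = 2), so rank(T) ≥ 1.
Upper bound: if T = a ⊗ b ⊗ c then every fibre of T is a multiple of the corresponding factor, so read the factors off the fibres through the nonzero entry T[1,1,1] = 2.
The mode-1 fibre T[:,1,1] = [2, 2] gives a = [1, 1] (primitive direction); the mode-2 fibre T[1,:,1] = [2, -3, -3] gives b = [2, -3, -3]; then c[k] = T[1,1,k] / (a[1]·b[1]) = [2, 4, 0] / 2 = [1, 2, 0].
Expanding [1, 1] ⊗ [2, -3, -3] ⊗ [1, 2, 0] reproduces all 18 entries of T, so T = [1, 1] ⊗ [2, -3, -3] ⊗ [1, 2, 0] and rank(T) ≤ 1.
These bounds meet, so rank(T) = 1.
Check entry T[1,3,2] = -6: (1)·(-3)·(2) = -6.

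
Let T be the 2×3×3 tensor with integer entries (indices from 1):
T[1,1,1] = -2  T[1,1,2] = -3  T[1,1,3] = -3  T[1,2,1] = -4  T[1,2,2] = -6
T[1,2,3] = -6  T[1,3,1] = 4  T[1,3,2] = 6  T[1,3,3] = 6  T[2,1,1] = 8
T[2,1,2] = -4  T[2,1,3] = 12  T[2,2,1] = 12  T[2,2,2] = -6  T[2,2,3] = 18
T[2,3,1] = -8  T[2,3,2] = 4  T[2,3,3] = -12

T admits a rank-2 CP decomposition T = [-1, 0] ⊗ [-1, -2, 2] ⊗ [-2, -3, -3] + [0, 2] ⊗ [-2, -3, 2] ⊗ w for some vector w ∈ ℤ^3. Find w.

w = [-2, 1, -3]

Subtract the known terms from T to get the rank-1 residual R = [0, 2] ⊗ [-2, -3, 2] ⊗ w, so R[i,j,k] = a[i]·b[j]·w[k]. Pick indices with nonzero a[2]·b[1] = (2)·(-2) = -4. Only the fibre through (2,1,·) is needed: R[2,1,:] = T[2,1,:] − Σₗ aₗ[2]bₗ[1]cₗ = [8, -4, 12] − (0)·(-1)·[-2, -3, -3] = [8, -4, 12]. Then w[k] = R[2,1,k] / -4 for each k, giving w = [8, -4, 12] / -4 = [-2, 1, -3].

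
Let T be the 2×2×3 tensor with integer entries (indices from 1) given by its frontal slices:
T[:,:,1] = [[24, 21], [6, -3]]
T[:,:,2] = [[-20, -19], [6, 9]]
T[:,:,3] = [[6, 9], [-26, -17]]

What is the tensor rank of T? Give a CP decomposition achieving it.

rank(T) = 2

Lower bound: in the mode-2 unfolding of T (rows indexed by j, columns by (i,k)) the 2×2 minor on rows j ∈ {1, 2}, columns (i,k) ∈ {(1,1), (1,2)} is det [[24, -20], [21, -19]] = -36 ≠ 0, so that unfolding has rank ≥ 2 and hence rank(T) ≥ 2 (CP rank is at least every unfolding rank, though it can be larger).
Upper bound: with S_k = T[:,:,k], the two rank-1 terms a₁b₁ᵀ, a₂b₂ᵀ are the rank-1 members of the pencil x·S₁ + y·S₂.
det(x·S₁ + y·S₂) is −198·x² + 264·xy − 66·y² = (-66)·(3·x − y)(x − y), vanishing at (x:y) = (1:3) and (1:1).
M₁ = S₁ + 3·S₂ = [[-36, -36], [24, 24]] = (-12)·[3, -2][1, 1]ᵀ and M₂ = S₁ + S₂ = [[4, 2], [12, 6]] = 2·[1, 3][2, 1]ᵀ, so take a₁ = [3, -2], b₁ = [1, 1], a₂ = [1, 3], b₂ = [2, 1].
Each slice is an integer combination of E₁ = a₁b₁ᵀ and E₂ = a₂b₂ᵀ: S₁ = 6·E₁ + 3·E₂, S₂ = −6·E₁ − E₂, S₃ = 4·E₁ − 3·E₂; reading off coefficients, c₁ = [6, -6, 4] and c₂ = [3, -1, -3].
Hence T = [3, -2] ⊗ [1, 1] ⊗ [6, -6, 4] + [1, 3] ⊗ [2, 1] ⊗ [3, -1, -3], so rank(T) ≤ 2.
These bounds meet, so rank(T) = 2.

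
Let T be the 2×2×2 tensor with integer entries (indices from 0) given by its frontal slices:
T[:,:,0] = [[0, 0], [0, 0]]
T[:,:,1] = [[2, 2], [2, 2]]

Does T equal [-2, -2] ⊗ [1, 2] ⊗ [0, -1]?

Reconstruct entry (0,1,1) from the claimed factors: Σₗ aₗ[0]bₗ[1]cₗ[1] = (-2)·(2)·(-1) = 4, but T[0,1,1] = 2. The claim is false.

No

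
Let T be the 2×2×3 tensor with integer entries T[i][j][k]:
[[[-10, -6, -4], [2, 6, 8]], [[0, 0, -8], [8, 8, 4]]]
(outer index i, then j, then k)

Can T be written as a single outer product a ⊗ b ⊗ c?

No

The mode-3 unfolding of T (rows indexed by k, columns by (i,j) = (0,0), (0,1), (1,0), (1,1)) is [[-10, 2, 0, 8], [-6, 6, 0, 8], [-4, 8, -8, 4]].
There the 3×3 minor on rows k ∈ {0, 1, 2}, columns (i,j) ∈ {(0,0), (0,1), (1,0)} is det [[-10, 2, 0], [-6, 6, 0], [-4, 8, -8]] = 384 ≠ 0, so this unfolding has rank ≥ 3; CP rank is at least every unfolding rank, so rank(T) ≥ 3.
In particular rank(T) ≥ 3 > 1, so T is not rank-1.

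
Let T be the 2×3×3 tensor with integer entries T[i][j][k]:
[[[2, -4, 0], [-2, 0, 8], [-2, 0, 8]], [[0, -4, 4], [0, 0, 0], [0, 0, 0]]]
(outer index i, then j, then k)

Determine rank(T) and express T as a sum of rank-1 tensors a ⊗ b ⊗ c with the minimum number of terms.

Lower bound: the mode-3 unfolding of T (rows indexed by k, columns by (i,j) = (0,0), (0,1), (0,2), (1,0), (1,1), (1,2)) is [[2, -2, -2, 0, 0, 0], [-4, 0, 0, -4, 0, 0], [0, 8, 8, 4, 0, 0]].
There the 3×3 minor on rows k ∈ {0, 1, 2}, columns (i,j) ∈ {(0,0), (0,1), (1,0)} is det [[2, -2, 0], [-4, 0, -4], [0, 8, 4]] = 32 ≠ 0, so this unfolding has rank ≥ 3; CP rank is at least every unfolding rank, so rank(T) ≥ 3. (Unfolding ranks only ever bound the CP rank from below — rank(T) can be strictly larger than all of them — so the matching upper bound has to come from an explicit 3-term decomposition.)
Upper bound: T is a sum of 3 rank-1 terms, T = [1, 0] ⊗ [0, 1, 1] ⊗ [2, 0, 0] + [1, 0] ⊗ [1, -2, -2] ⊗ [2, 0, -4] + [1, 1] ⊗ [1, 0, 0] ⊗ [0, -4, 4] (written with every a and b primitive with positive leading entry and the scale carried by c; CP decompositions are not unique, and this one is verified by expanding entrywise), so rank(T) ≤ 3.
These bounds meet, so rank(T) = 3.

rank(T) = 3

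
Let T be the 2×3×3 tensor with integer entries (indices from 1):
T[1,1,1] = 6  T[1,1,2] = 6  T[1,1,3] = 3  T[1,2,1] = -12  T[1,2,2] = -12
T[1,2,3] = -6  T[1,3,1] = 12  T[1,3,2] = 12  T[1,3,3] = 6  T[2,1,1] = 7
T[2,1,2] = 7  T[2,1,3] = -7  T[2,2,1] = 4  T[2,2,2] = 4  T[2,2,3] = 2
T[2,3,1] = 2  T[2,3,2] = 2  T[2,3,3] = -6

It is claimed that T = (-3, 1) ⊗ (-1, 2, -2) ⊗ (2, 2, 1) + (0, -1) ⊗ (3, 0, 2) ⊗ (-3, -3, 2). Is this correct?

Reconstruct entrywise from the claimed factors. For example, T[2,2,2] = 4 and Σₗ aₗ[2]bₗ[2]cₗ[2] = (1)·(2)·(2) + (-1)·(0)·(-3) = 4; checking all 18 entries, every one matches. The claim holds.

Yes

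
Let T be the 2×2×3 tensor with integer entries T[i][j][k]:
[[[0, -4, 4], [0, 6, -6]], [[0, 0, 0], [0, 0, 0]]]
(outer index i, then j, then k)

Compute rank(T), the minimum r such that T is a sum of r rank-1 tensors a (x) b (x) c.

1

Lower bound: T ≠ 0 (e.g. T[0,0,1] = -4), so rank(T) ≥ 1.
Upper bound: if T = a (x) b (x) c then every fibre of T is a multiple of the corresponding factor, so read the factors off the fibres through the nonzero entry T[0,0,1] = -4.
The mode-1 fibre T[:,0,1] = [-4, 0] gives a = [1, 0] (primitive direction); the mode-2 fibre T[0,:,1] = [-4, 6] gives b = [2, -3]; then c[k] = T[0,0,k] / (a[0]·b[0]) = [0, -4, 4] / 2 = [0, -2, 2].
Expanding [1, 0] (x) [2, -3] (x) [0, -2, 2] reproduces all 12 entries of T, so T = [1, 0] (x) [2, -3] (x) [0, -2, 2] and rank(T) ≤ 1.
These bounds meet, so rank(T) = 1.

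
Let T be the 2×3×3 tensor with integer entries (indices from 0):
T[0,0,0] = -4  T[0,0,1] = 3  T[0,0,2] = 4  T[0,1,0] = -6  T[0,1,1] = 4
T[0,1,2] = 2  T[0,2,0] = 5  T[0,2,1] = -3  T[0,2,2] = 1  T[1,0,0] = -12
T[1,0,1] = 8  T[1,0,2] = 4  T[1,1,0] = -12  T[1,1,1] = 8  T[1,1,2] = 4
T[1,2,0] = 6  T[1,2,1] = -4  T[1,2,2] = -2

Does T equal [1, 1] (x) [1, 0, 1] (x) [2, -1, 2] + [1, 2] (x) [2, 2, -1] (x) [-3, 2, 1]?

No

Reconstruct entry (1,0,0) from the claimed factors: Σₗ aₗ[1]bₗ[0]cₗ[0] = (1)·(1)·(2) + (2)·(2)·(-3) = -10, but T[1,0,0] = -12. The claim is false.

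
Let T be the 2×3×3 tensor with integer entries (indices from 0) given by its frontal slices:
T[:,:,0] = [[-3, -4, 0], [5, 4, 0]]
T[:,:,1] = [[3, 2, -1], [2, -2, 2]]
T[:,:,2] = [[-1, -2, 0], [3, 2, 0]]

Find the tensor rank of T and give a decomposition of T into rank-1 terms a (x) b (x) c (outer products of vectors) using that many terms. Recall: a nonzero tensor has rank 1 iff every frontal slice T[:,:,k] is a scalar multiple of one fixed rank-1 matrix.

rank(T) = 3

Lower bound: in the mode-3 unfolding of T (rows indexed by k, columns by (i,j)) the 3×3 minor on rows k ∈ {0, 1, 2}, columns (i,j) ∈ {(0,0), (0,1), (0,2)} is det [[-3, -4, 0], [3, 2, -1], [-1, -2, 0]] = 2 ≠ 0, so that unfolding has rank ≥ 3 and hence rank(T) ≥ 3 (CP rank is at least every unfolding rank, though it can be larger).
Upper bound: T is a sum of 3 rank-1 terms, T = [1, -2] (x) [1, 0, 1] (x) [0, -1, 0] + [1, -1] (x) [1, 1, 0] (x) [-4, 2, -2] + [1, 1] (x) [1, 0, 0] (x) [1, 2, 1] (one valid choice — decompositions are not unique — normalised so each a, b is primitive with positive first nonzero entry; check it by expanding all entries), so rank(T) ≤ 3.
These bounds meet, so rank(T) = 3.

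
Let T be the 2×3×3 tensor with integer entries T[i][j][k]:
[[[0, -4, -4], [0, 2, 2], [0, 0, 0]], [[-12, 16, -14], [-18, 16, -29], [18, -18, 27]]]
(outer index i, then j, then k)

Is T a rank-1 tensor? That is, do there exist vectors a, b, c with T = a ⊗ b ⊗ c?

The mode-2 unfolding of T (rows indexed by j, columns by (i,k) = (0,0), (0,1), (0,2), (1,0), (1,1), (1,2)) is [[0, -4, -4, -12, 16, -14], [0, 2, 2, -18, 16, -29], [0, 0, 0, 18, -18, 27]].
There the 2×2 minor on rows j ∈ {0, 1}, columns (i,k) ∈ {(0,1), (1,0)} is det [[-4, -12], [2, -18]] = 96 ≠ 0, so this unfolding has rank ≥ 2; CP rank is at least every unfolding rank, so rank(T) ≥ 2.
In particular rank(T) ≥ 2 > 1, so T is not rank-1.

No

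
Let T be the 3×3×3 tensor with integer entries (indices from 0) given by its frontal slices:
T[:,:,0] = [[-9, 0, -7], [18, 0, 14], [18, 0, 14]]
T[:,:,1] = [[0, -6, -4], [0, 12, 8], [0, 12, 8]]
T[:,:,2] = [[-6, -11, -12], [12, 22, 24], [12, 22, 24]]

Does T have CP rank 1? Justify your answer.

The mode-2 unfolding of T (rows indexed by j, columns by (i,k) = (0,0), (0,1), (0,2), (1,0), (1,1), (1,2), (2,0), (2,1), (2,2)) is [[-9, 0, -6, 18, 0, 12, 18, 0, 12], [0, -6, -11, 0, 12, 22, 0, 12, 22], [-7, -4, -12, 14, 8, 24, 14, 8, 24]].
There the 2×2 minor on rows j ∈ {0, 1}, columns (i,k) ∈ {(0,0), (0,1)} is det [[-9, 0], [0, -6]] = 54 ≠ 0, so this unfolding has rank ≥ 2; CP rank is at least every unfolding rank, so rank(T) ≥ 2.
In particular rank(T) ≥ 2 > 1, so T is not rank-1.

No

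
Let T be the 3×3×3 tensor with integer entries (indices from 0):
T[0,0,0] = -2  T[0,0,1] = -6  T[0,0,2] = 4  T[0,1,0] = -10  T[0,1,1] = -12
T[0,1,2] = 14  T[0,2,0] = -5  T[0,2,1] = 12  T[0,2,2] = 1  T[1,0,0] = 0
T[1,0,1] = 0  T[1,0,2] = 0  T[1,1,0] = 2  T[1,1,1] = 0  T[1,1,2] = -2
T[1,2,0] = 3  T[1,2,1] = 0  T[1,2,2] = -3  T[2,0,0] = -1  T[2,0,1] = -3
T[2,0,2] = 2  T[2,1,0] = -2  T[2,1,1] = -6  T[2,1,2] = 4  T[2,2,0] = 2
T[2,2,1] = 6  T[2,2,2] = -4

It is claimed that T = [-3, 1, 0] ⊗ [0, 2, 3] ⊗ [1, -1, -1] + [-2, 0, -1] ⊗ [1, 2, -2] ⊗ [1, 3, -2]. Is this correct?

Reconstruct entry (0,1,1) from the claimed factors: Σₗ aₗ[0]bₗ[1]cₗ[1] = (-3)·(2)·(-1) + (-2)·(2)·(3) = -6, but T[0,1,1] = -12. The claim is false.

No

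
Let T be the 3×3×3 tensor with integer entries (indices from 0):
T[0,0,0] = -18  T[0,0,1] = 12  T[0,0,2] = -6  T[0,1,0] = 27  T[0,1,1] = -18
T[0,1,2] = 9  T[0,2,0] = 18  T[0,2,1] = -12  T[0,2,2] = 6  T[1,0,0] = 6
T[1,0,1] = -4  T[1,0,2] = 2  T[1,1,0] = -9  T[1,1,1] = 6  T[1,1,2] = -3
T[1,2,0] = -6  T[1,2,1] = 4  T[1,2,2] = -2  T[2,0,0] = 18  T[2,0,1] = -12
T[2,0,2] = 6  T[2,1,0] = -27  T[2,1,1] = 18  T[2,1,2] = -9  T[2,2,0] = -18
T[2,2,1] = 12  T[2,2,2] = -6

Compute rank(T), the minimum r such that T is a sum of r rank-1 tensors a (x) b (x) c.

1

Lower bound: T ≠ 0 (e.g. T[0,0,0] = -18), so rank(T) ≥ 1.
Upper bound: if T = a (x) b (x) c then every fibre of T is a multiple of the corresponding factor, so read the factors off the fibres through the nonzero entry T[0,0,0] = -18.
The mode-1 fibre T[:,0,0] = [-18, 6, 18] gives a = [3, -1, -3] (primitive direction); the mode-2 fibre T[0,:,0] = [-18, 27, 18] gives b = [2, -3, -2]; then c[k] = T[0,0,k] / (a[0]·b[0]) = [-18, 12, -6] / 6 = [-3, 2, -1].
Expanding [3, -1, -3] (x) [2, -3, -2] (x) [-3, 2, -1] reproduces all 27 entries of T, so T = [3, -1, -3] (x) [2, -3, -2] (x) [-3, 2, -1] and rank(T) ≤ 1.
These bounds meet, so rank(T) = 1.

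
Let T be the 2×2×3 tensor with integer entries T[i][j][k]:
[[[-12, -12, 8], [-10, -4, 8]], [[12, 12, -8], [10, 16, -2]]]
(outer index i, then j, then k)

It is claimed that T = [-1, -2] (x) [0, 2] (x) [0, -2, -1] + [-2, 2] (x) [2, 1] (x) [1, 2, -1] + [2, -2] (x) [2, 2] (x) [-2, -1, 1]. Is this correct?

Reconstruct entrywise from the claimed factors. For example, T[1,1,1] = 16 and Σₗ aₗ[1]bₗ[1]cₗ[1] = (-2)·(2)·(-2) + (2)·(1)·(2) + (-2)·(2)·(-1) = 16; checking all 12 entries, every one matches. The claim holds.

Yes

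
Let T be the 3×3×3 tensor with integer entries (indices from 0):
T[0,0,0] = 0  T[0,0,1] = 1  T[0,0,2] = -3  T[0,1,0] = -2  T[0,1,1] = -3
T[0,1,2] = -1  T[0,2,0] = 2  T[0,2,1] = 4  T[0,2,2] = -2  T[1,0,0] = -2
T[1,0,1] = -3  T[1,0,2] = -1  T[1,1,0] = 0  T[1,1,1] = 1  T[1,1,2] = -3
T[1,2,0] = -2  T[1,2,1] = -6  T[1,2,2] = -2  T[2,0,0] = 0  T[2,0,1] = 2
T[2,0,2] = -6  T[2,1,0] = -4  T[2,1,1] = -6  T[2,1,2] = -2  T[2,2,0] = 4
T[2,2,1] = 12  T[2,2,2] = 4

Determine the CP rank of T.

3

Lower bound: the mode-2 unfolding of T (rows indexed by j, columns by (i,k) = (0,0), (0,1), (0,2), (1,0), (1,1), (1,2), (2,0), (2,1), (2,2)) is [[0, 1, -3, -2, -3, -1, 0, 2, -6], [-2, -3, -1, 0, 1, -3, -4, -6, -2], [2, 4, -2, -2, -6, -2, 4, 12, 4]].
There the 3×3 minor on rows j ∈ {0, 1, 2}, columns (i,k) ∈ {(0,0), (0,1), (1,1)} is det [[0, 1, -3], [-2, -3, 1], [2, 4, -6]] = -4 ≠ 0, so this unfolding has rank ≥ 3; CP rank is at least every unfolding rank, so rank(T) ≥ 3. (Unfolding ranks only ever bound the CP rank from below — rank(T) can be strictly larger than all of them — so the matching upper bound has to come from an explicit 3-term decomposition.)
Upper bound: T is a sum of 3 rank-1 terms, T = (0, 1, -2) ⊗ (0, 0, 1) ⊗ (0, -2, -4) + (1, -1, 2) ⊗ (1, -1, 2) ⊗ (1, 2, -1) + (1, 1, 2) ⊗ (1, 1, 0) ⊗ (-1, -1, -2) (written with every a and b primitive with positive leading entry and the scale carried by c; CP decompositions are not unique, and this one is verified by expanding entrywise), so rank(T) ≤ 3.
These bounds meet, so rank(T) = 3.
Check entry T[1,2,0] = -2: (1)·(1)·(0) + (-1)·(2)·(1) + (1)·(0)·(-1) = -2.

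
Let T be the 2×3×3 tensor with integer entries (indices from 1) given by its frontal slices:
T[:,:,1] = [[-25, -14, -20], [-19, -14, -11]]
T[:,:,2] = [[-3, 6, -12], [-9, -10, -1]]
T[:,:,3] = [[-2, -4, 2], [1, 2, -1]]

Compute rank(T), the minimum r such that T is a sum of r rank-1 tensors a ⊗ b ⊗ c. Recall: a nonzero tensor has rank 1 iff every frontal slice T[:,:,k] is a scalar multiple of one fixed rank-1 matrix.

2

Lower bound: the mode-2 unfolding of T (rows indexed by j, columns by (i,k) = (1,1), (1,2), (1,3), (2,1), (2,2), (2,3)) is [[-25, -3, -2, -19, -9, 1], [-14, 6, -4, -14, -10, 2], [-20, -12, 2, -11, -1, -1]].
There the 2×2 minor on rows j ∈ {1, 2}, columns (i,k) ∈ {(1,1), (1,2)} is det [[-25, -3], [-14, 6]] = -192 ≠ 0, so this unfolding has rank ≥ 2; CP rank is at least every unfolding rank, so rank(T) ≥ 2. (Unfolding ranks only ever bound the CP rank from below — rank(T) can be strictly larger than all of them — so the matching upper bound has to come from an explicit 2-term decomposition.)
Upper bound — finding two terms. Write S_k = T[:,:,k] for the frontal slices: S₁ = [[-25, -14, -20], [-19, -14, -11]], S₂ = [[-3, 6, -12], [-9, -10, -1]], S₃ = [[-2, -4, 2], [1, 2, -1]].
If T = a₁ ⊗ b₁ ⊗ c₁ + a₂ ⊗ b₂ ⊗ c₂ then each S_k = c₁[k]·a₁b₁ᵀ + c₂[k]·a₂b₂ᵀ. S₁ and S₂ are linearly independent, so a₁b₁ᵀ and a₂b₂ᵀ must span the same plane of matrices: they are the rank-1 matrices of the form x·S₁ + y·S₂.
The 2×2 minor of x·S₁ + y·S₂ on rows {1,2}, columns {1,2} is 84·x² + 280·xy + 84·y² = 28·(x + 3·y)(3·x + y), vanishing at (x:y) = (3:-1) and (1:-3).
M₁ = 3·S₁ − S₂ = [[-72, -48, -48], [-48, -32, -32]] = (-8)·(3, 2)(3, 2, 2)ᵀ and M₂ = S₁ − 3·S₂ = [[-16, -32, 16], [8, 16, -8]] = (-8)·(2, -1)(1, 2, -1)ᵀ, so take a₁ = (3, 2), b₁ = (3, 2, 2), a₂ = (2, -1), b₂ = (1, 2, -1).
Each slice is an integer combination of E₁ = a₁b₁ᵀ and E₂ = a₂b₂ᵀ: S₁ = −3·E₁ + E₂, S₂ = −E₁ + 3·E₂, S₃ = −E₂; reading off coefficients, c₁ = (-3, -1, 0) and c₂ = (1, 3, -1).
Hence T = (3, 2) ⊗ (3, 2, 2) ⊗ (-3, -1, 0) + (2, -1) ⊗ (1, 2, -1) ⊗ (1, 3, -1), so rank(T) ≤ 2.
These bounds meet, so rank(T) = 2.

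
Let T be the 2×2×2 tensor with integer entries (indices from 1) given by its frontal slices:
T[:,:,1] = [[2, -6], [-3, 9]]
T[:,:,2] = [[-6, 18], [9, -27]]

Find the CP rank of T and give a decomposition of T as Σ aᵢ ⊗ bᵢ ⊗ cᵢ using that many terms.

Lower bound: T ≠ 0 (e.g. T[1,1,1] = 2), so rank(T) ≥ 1.
Upper bound: if T = a ⊗ b ⊗ c then every fibre of T is a multiple of the corresponding factor, so read the factors off the fibres through the nonzero entry T[1,1,1] = 2.
The mode-1 fibre T[:,1,1] = [2, -3] gives a = [2, -3] (primitive direction); the mode-2 fibre T[1,:,1] = [2, -6] gives b = [1, -3]; then c[k] = T[1,1,k] / (a[1]·b[1]) = [2, -6] / 2 = [1, -3].
Expanding [2, -3] ⊗ [1, -3] ⊗ [1, -3] reproduces all 8 entries of T, so T = [2, -3] ⊗ [1, -3] ⊗ [1, -3] and rank(T) ≤ 1.
These bounds meet, so rank(T) = 1.
Check entry T[2,1,2] = 9: (-3)·(1)·(-3) = 9.

rank(T) = 1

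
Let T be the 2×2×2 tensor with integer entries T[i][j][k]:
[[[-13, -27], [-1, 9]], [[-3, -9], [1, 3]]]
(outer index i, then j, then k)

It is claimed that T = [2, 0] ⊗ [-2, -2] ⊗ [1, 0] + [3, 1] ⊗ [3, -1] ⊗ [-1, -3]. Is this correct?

Reconstruct entrywise from the claimed factors. For example, T[0,1,1] = 9 and Σₗ aₗ[0]bₗ[1]cₗ[1] = (2)·(-2)·(0) + (3)·(-1)·(-3) = 9; checking all 8 entries, every one matches. The claim holds.

Yes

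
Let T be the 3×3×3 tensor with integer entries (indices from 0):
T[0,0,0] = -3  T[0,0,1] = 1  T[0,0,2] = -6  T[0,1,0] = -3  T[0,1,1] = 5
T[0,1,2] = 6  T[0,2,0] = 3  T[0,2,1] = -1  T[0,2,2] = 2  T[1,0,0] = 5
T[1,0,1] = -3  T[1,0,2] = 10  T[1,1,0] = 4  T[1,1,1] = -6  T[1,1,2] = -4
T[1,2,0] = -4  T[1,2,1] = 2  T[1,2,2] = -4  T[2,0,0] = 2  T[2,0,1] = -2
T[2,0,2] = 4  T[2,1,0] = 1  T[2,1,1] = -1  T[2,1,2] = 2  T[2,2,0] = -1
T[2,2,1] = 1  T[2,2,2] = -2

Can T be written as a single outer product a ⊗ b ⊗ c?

No

The mode-3 unfolding of T (rows indexed by k, columns by (i,j) = (0,0), (0,1), (0,2), (1,0), (1,1), (1,2), (2,0), (2,1), (2,2)) is [[-3, -3, 3, 5, 4, -4, 2, 1, -1], [1, 5, -1, -3, -6, 2, -2, -1, 1], [-6, 6, 2, 10, -4, -4, 4, 2, -2]].
There the 3×3 minor on rows k ∈ {0, 1, 2}, columns (i,j) ∈ {(0,0), (0,1), (0,2)} is det [[-3, -3, 3], [1, 5, -1], [-6, 6, 2]] = 48 ≠ 0, so this unfolding has rank ≥ 3; CP rank is at least every unfolding rank, so rank(T) ≥ 3.
In particular rank(T) ≥ 3 > 1, so T is not rank-1.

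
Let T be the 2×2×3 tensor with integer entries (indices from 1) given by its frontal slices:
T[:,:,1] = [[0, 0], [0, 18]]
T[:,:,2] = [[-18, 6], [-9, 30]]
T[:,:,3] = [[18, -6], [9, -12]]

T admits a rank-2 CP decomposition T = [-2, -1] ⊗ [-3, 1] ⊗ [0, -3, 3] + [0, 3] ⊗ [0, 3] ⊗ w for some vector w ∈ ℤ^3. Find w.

w = [2, 3, -1]

Subtract the known terms from T to get the rank-1 residual R = [0, 3] ⊗ [0, 3] ⊗ w, so R[i,j,k] = a[i]·b[j]·w[k]. Pick indices with nonzero a[2]·b[2] = (3)·(3) = 9. Only the fibre through (2,2,·) is needed: R[2,2,:] = T[2,2,:] − Σₗ aₗ[2]bₗ[2]cₗ = [18, 30, -12] − (-1)·(1)·[0, -3, 3] = [18, 27, -9]. Then w[k] = R[2,2,k] / 9 for each k, giving w = [18, 27, -9] / 9 = [2, 3, -1].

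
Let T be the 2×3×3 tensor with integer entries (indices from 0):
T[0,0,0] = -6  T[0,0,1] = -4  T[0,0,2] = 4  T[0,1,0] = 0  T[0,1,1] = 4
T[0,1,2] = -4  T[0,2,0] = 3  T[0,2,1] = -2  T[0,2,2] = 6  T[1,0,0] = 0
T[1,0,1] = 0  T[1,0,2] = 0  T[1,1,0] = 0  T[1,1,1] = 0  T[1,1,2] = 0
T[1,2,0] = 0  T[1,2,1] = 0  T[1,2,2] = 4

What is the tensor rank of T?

Lower bound: the mode-3 unfolding of T (rows indexed by k, columns by (i,j) = (0,0), (0,1), (0,2), (1,0), (1,1), (1,2)) is [[-6, 0, 3, 0, 0, 0], [-4, 4, -2, 0, 0, 0], [4, -4, 6, 0, 0, 4]].
There the 3×3 minor on rows k ∈ {0, 1, 2}, columns (i,j) ∈ {(0,0), (0,1), (0,2)} is det [[-6, 0, 3], [-4, 4, -2], [4, -4, 6]] = -96 ≠ 0, so this unfolding has rank ≥ 3; CP rank is at least every unfolding rank, so rank(T) ≥ 3. (Unfolding ranks only ever bound the CP rank from below — rank(T) can be strictly larger than all of them — so the matching upper bound has to come from an explicit 3-term decomposition.)
Upper bound: T is a sum of 3 rank-1 terms, T = (1, 0) ⊗ (2, -2, 1) ⊗ (-1, -2, 2) + (1, 0) ⊗ (2, 1, -2) ⊗ (-2, 0, 0) + (1, 1) ⊗ (0, 0, 1) ⊗ (0, 0, 4) (written with every a and b primitive with positive leading entry and the scale carried by c; CP decompositions are not unique, and this one is verified by expanding entrywise), so rank(T) ≤ 3.
These bounds meet, so rank(T) = 3.

3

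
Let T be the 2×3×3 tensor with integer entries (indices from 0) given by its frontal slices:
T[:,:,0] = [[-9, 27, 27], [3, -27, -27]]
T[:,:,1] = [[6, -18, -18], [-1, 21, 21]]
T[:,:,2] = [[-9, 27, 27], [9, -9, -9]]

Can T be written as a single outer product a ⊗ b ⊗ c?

The mode-3 unfolding of T (rows indexed by k, columns by (i,j) = (0,0), (0,1), (0,2), (1,0), (1,1), (1,2)) is [[-9, 27, 27, 3, -27, -27], [6, -18, -18, -1, 21, 21], [-9, 27, 27, 9, -9, -9]].
There the 2×2 minor on rows k ∈ {0, 1}, columns (i,j) ∈ {(0,0), (1,0)} is det [[-9, 3], [6, -1]] = -9 ≠ 0, so this unfolding has rank ≥ 2; CP rank is at least every unfolding rank, so rank(T) ≥ 2.
In particular rank(T) ≥ 2 > 1, so T is not rank-1.

No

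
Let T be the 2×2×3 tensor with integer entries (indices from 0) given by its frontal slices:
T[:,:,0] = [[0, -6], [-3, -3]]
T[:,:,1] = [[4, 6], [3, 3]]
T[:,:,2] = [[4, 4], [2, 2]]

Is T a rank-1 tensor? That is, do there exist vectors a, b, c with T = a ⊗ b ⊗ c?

The mode-1 unfolding of T (rows indexed by i, columns by (j,k) = (0,0), (0,1), (0,2), (1,0), (1,1), (1,2)) is [[0, 4, 4, -6, 6, 4], [-3, 3, 2, -3, 3, 2]].
There the 2×2 minor on rows i ∈ {0, 1}, columns (j,k) ∈ {(0,0), (0,1)} is det [[0, 4], [-3, 3]] = 12 ≠ 0, so this unfolding has rank ≥ 2; CP rank is at least every unfolding rank, so rank(T) ≥ 2.
In particular rank(T) ≥ 2 > 1, so T is not rank-1.

No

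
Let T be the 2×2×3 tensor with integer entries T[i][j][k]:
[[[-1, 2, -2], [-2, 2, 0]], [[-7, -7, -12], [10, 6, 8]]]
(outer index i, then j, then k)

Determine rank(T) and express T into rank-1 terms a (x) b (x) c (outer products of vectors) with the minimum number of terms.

Lower bound: the mode-3 unfolding of T (rows indexed by k, columns by (i,j) = (0,0), (0,1), (1,0), (1,1)) is [[-1, -2, -7, 10], [2, 2, -7, 6], [-2, 0, -12, 8]].
There the 3×3 minor on rows k ∈ {0, 1, 2}, columns (i,j) ∈ {(0,0), (0,1), (1,0)} is det [[-1, -2, -7], [2, 2, -7], [-2, 0, -12]] = -80 ≠ 0, so this unfolding has rank ≥ 3; CP rank is at least every unfolding rank, so rank(T) ≥ 3. (This is only a lower bound: in general the CP rank may exceed every unfolding rank, so we still need to exhibit 3 rank-1 terms summing to T.)
Upper bound: T is a sum of 3 rank-1 terms, T = [0, 1] (x) [1, -1] (x) [-8, -8, -8] + [1, -1] (x) [1, 2] (x) [-1, 1, 0] + [1, 2] (x) [1, 0] (x) [0, 1, -2] (one valid choice — decompositions are not unique — normalised so each a, b is primitive with positive first nonzero entry; check it by expanding all entries), so rank(T) ≤ 3.
These bounds meet, so rank(T) = 3.

rank(T) = 3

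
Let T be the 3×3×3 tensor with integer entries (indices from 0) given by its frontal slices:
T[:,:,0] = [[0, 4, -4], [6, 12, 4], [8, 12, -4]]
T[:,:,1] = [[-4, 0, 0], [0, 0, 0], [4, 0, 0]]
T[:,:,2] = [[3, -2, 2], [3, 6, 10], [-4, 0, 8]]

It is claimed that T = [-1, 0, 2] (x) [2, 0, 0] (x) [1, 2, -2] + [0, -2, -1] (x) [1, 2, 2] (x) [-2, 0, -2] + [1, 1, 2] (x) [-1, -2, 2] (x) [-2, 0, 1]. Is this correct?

No

Reconstruct entry (2,0,0) from the claimed factors: Σₗ aₗ[2]bₗ[0]cₗ[0] = (2)·(2)·(1) + (-1)·(1)·(-2) + (2)·(-1)·(-2) = 10, but T[2,0,0] = 8. The claim is false.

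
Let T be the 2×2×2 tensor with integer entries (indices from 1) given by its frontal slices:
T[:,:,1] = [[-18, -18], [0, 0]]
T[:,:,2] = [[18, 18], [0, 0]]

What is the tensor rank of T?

Lower bound: T ≠ 0 (e.g. T[1,1,1] = -18), so rank(T) ≥ 1.
Upper bound: if T = a ∘ b ∘ c then every fibre of T is a multiple of the corresponding factor, so read the factors off the fibres through the nonzero entry T[1,1,1] = -18.
The mode-1 fibre T[:,1,1] = [-18, 0] gives a = [1, 0] (primitive direction); the mode-2 fibre T[1,:,1] = [-18, -18] gives b = [1, 1]; then c[k] = T[1,1,k] / (a[1]·b[1]) = [-18, 18] / 1 = [-18, 18].
Expanding [1, 0] ∘ [1, 1] ∘ [-18, 18] reproduces all 8 entries of T, so T = [1, 0] ∘ [1, 1] ∘ [-18, 18] and rank(T) ≤ 1.
These bounds meet, so rank(T) = 1.
Check entry T[2,1,2] = 0: (0)·(1)·(18) = 0.

1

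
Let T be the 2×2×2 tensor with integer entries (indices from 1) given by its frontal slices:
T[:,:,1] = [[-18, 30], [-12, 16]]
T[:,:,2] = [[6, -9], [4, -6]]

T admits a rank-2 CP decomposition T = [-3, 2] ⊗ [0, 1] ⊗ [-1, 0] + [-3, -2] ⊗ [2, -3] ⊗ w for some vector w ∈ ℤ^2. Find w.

w = [3, -1]

Subtract the known terms from T to get the rank-1 residual R = [-3, -2] ⊗ [2, -3] ⊗ w, so R[i,j,k] = a[i]·b[j]·w[k]. Pick indices with nonzero a[1]·b[1] = (-3)·(2) = -6. Only the fibre through (1,1,·) is needed: R[1,1,:] = T[1,1,:] − Σₗ aₗ[1]bₗ[1]cₗ = [-18, 6] − (-3)·(0)·[-1, 0] = [-18, 6]. Then w[k] = R[1,1,k] / -6 for each k, giving w = [-18, 6] / -6 = [3, -1].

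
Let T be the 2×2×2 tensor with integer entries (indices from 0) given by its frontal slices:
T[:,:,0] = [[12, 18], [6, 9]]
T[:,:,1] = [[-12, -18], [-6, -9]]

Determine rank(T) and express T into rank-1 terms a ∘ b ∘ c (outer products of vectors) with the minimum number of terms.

rank(T) = 1

Lower bound: T ≠ 0 (e.g. T[0,0,0] = 12), so rank(T) ≥ 1.
Upper bound: if T = a ∘ b ∘ c then every fibre of T is a multiple of the corresponding factor, so read the factors off the fibres through the nonzero entry T[0,0,0] = 12.
The mode-1 fibre T[:,0,0] = [12, 6] gives a = [2, 1] (primitive direction); the mode-2 fibre T[0,:,0] = [12, 18] gives b = [2, 3]; then c[k] = T[0,0,k] / (a[0]·b[0]) = [12, -12] / 4 = [3, -3].
Expanding [2, 1] ∘ [2, 3] ∘ [3, -3] reproduces all 8 entries of T, so T = [2, 1] ∘ [2, 3] ∘ [3, -3] and rank(T) ≤ 1.
These bounds meet, so rank(T) = 1.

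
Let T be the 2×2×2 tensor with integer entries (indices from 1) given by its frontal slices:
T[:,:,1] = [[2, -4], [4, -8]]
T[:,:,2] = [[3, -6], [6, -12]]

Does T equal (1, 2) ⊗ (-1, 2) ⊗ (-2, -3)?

Yes

Reconstruct entrywise from the claimed factors. For example, T[1,2,2] = -6 and Σₗ aₗ[1]bₗ[2]cₗ[2] = (1)·(2)·(-3) = -6; checking all 8 entries, every one matches. The claim holds.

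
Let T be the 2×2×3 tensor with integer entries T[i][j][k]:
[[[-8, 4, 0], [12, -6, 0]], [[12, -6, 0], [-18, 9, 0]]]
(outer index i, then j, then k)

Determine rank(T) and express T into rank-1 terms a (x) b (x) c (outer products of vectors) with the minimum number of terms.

Lower bound: T ≠ 0 (e.g. T[0,0,0] = -8), so rank(T) ≥ 1.
Upper bound: the mode-1 fibre T[:,0,0] = [-8, 12] gives a = [2, -3] (primitive direction); the mode-2 fibre T[0,:,0] = [-8, 12] gives b = [2, -3]; then c[k] = T[0,0,k] / (a[0]·b[0]) = [-8, 4, 0] / 4 = [-2, 1, 0].
Expanding [2, -3] (x) [2, -3] (x) [-2, 1, 0] reproduces all 12 entries of T, so T = [2, -3] (x) [2, -3] (x) [-2, 1, 0] and rank(T) ≤ 1.
These bounds meet, so rank(T) = 1.

rank(T) = 1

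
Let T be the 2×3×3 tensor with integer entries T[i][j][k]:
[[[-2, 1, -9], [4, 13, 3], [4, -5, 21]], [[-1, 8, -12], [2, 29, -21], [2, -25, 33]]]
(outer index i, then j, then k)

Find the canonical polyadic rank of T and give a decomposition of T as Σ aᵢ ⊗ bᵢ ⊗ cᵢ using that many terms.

rank(T) = 2

Lower bound: the mode-2 unfolding of T (rows indexed by j, columns by (i,k) = (0,0), (0,1), (0,2), (1,0), (1,1), (1,2)) is [[-2, 1, -9, -1, 8, -12], [4, 13, 3, 2, 29, -21], [4, -5, 21, 2, -25, 33]].
There the 2×2 minor on rows j ∈ {0, 1}, columns (i,k) ∈ {(0,0), (0,1)} is det [[-2, 1], [4, 13]] = -30 ≠ 0, so this unfolding has rank ≥ 2; CP rank is at least every unfolding rank, so rank(T) ≥ 2. (Flattening ranks never certify an upper bound on CP rank; for that we must actually write T with 2 rank-1 terms.)
Upper bound — finding two terms. Write S_k = T[:,:,k] for the frontal slices: S₀ = [[-2, 4, 4], [-1, 2, 2]], S₁ = [[1, 13, -5], [8, 29, -25]], S₂ = [[-9, 3, 21], [-12, -21, 33]].
If T = a₁ ⊗ b₁ ⊗ c₁ + a₂ ⊗ b₂ ⊗ c₂ then each S_k = c₁[k]·a₁b₁ᵀ + c₂[k]·a₂b₂ᵀ. S₀ and S₁ are linearly independent, so a₁b₁ᵀ and a₂b₂ᵀ must span the same plane of matrices: they are the rank-1 matrices of the form x·S₀ + y·S₁.
The 2×2 minor of x·S₀ + y·S₁ on rows {0,1}, columns {0,1} is −75·xy − 75·y² = (-75)·(y)(x + y), vanishing at (x:y) = (1:0) and (1:-1).
M₁ = S₀ = [[-2, 4, 4], [-1, 2, 2]] = −[2, 1][1, -2, -2]ᵀ and M₂ = S₀ − S₁ = [[-3, -9, 9], [-9, -27, 27]] = (-3)·[1, 3][1, 3, -3]ᵀ, so take a₁ = [2, 1], b₁ = [1, -2, -2], a₂ = [1, 3], b₂ = [1, 3, -3].
Each slice is an integer combination of E₁ = a₁b₁ᵀ and E₂ = a₂b₂ᵀ: S₀ = −E₁, S₁ = −E₁ + 3·E₂, S₂ = −3·E₁ − 3·E₂; reading off coefficients, c₁ = [-1, -1, -3] and c₂ = [0, 3, -3].
Hence T = [2, 1] ⊗ [1, -2, -2] ⊗ [-1, -1, -3] + [1, 3] ⊗ [1, 3, -3] ⊗ [0, 3, -3], so rank(T) ≤ 2.
These bounds meet, so rank(T) = 2.
Check entry T[1,2,0] = 2: (1)·(-2)·(-1) + (3)·(-3)·(0) = 2.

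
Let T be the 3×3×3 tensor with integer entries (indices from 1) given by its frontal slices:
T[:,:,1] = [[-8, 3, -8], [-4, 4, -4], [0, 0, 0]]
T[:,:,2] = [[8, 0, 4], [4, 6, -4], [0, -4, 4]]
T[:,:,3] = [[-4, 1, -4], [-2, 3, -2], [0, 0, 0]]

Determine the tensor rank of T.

3

Lower bound: the mode-1 unfolding of T (rows indexed by i, columns by (j,k) = (1,1), (1,2), (1,3), (2,1), (2,2), (2,3), (3,1), (3,2), (3,3)) is [[-8, 8, -4, 3, 0, 1, -8, 4, -4], [-4, 4, -2, 4, 6, 3, -4, -4, -2], [0, 0, 0, 0, -4, 0, 0, 4, 0]].
There the 3×3 minor on rows i ∈ {1, 2, 3}, columns (j,k) ∈ {(1,1), (2,1), (2,2)} is det [[-8, 3, 0], [-4, 4, 6], [0, 0, -4]] = 80 ≠ 0, so this unfolding has rank ≥ 3; CP rank is at least every unfolding rank, so rank(T) ≥ 3. (This is only a lower bound: in general the CP rank may exceed every unfolding rank, so we still need to exhibit 3 rank-1 terms summing to T.)
Upper bound: T is a sum of 3 rank-1 terms, T = (1, -2, 0) (x) (0, 1, 0) (x) (-1, 0, -1) + (1, 2, -1) (x) (0, 1, -1) (x) (0, 4, 0) + (2, 1, 0) (x) (2, -1, 2) (x) (-2, 2, -1) (one valid choice — decompositions are not unique — normalised so each a, b is primitive with positive first nonzero entry; check it by expanding all entries), so rank(T) ≤ 3.
These bounds meet, so rank(T) = 3.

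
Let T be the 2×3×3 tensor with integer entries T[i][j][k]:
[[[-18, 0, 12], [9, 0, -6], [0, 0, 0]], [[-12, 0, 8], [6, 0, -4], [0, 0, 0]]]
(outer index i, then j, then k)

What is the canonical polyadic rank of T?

1

Lower bound: T ≠ 0 (e.g. T[0,0,0] = -18), so rank(T) ≥ 1.
Upper bound: if T = a ∘ b ∘ c then every fibre of T is a multiple of the corresponding factor, so read the factors off the fibres through the nonzero entry T[0,0,0] = -18.
The mode-1 fibre T[:,0,0] = [-18, -12] gives a = (3, 2) (primitive direction); the mode-2 fibre T[0,:,0] = [-18, 9, 0] gives b = (2, -1, 0); then c[k] = T[0,0,k] / (a[0]·b[0]) = [-18, 0, 12] / 6 = (-3, 0, 2).
Expanding (3, 2) ∘ (2, -1, 0) ∘ (-3, 0, 2) reproduces all 18 entries of T, so T = (3, 2) ∘ (2, -1, 0) ∘ (-3, 0, 2) and rank(T) ≤ 1.
These bounds meet, so rank(T) = 1.
Check entry T[1,2,1] = 0: (2)·(0)·(0) = 0.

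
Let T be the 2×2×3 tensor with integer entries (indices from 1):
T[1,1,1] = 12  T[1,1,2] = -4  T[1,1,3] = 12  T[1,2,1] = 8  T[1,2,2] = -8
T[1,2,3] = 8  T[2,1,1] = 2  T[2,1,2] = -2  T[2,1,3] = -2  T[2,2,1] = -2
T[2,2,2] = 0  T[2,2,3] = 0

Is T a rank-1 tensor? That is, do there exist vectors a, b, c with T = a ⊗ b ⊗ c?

The mode-3 unfolding of T (rows indexed by k, columns by (i,j) = (1,1), (1,2), (2,1), (2,2)) is [[12, 8, 2, -2], [-4, -8, -2, 0], [12, 8, -2, 0]].
There the 3×3 minor on rows k ∈ {1, 2, 3}, columns (i,j) ∈ {(1,1), (1,2), (2,1)} is det [[12, 8, 2], [-4, -8, -2], [12, 8, -2]] = 256 ≠ 0, so this unfolding has rank ≥ 3; CP rank is at least every unfolding rank, so rank(T) ≥ 3.
In particular rank(T) ≥ 3 > 1, so T is not rank-1.

No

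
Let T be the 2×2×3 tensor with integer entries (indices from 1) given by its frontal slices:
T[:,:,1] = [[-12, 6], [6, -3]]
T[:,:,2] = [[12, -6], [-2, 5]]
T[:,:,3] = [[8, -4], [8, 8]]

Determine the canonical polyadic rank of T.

Lower bound: the mode-1 unfolding of T (rows indexed by i, columns by (j,k) = (1,1), (1,2), (1,3), (2,1), (2,2), (2,3)) is [[-12, 12, 8, 6, -6, -4], [6, -2, 8, -3, 5, 8]].
There the 2×2 minor on rows i ∈ {1, 2}, columns (j,k) ∈ {(1,1), (1,2)} is det [[-12, 12], [6, -2]] = -48 ≠ 0, so this unfolding has rank ≥ 2; CP rank is at least every unfolding rank, so rank(T) ≥ 2. (This is only a lower bound: in general the CP rank may exceed every unfolding rank, so we still need to exhibit 2 rank-1 terms summing to T.)
Upper bound — finding two terms. Write S_k = T[:,:,k] for the frontal slices: S₁ = [[-12, 6], [6, -3]], S₂ = [[12, -6], [-2, 5]], S₃ = [[8, -4], [8, 8]].
If T = a₁ ⊗ b₁ ⊗ c₁ + a₂ ⊗ b₂ ⊗ c₂ then each S_k = c₁[k]·a₁b₁ᵀ + c₂[k]·a₂b₂ᵀ. S₁ and S₂ are linearly independent, so a₁b₁ᵀ and a₂b₂ᵀ must span the same plane of matrices: they are the rank-1 matrices of the form x·S₁ + y·S₂.
det(x·S₁ + y·S₂) is −48·xy + 48·y² = (-48)·(x − y)(y), vanishing at (x:y) = (1:1) and (1:0).
M₁ = S₁ + S₂ = [[0, 0], [4, 2]] = 2·[0, 1][2, 1]ᵀ and M₂ = S₁ = [[-12, 6], [6, -3]] = (-3)·[2, -1][2, -1]ᵀ, so take a₁ = [0, 1], b₁ = [2, 1], a₂ = [2, -1], b₂ = [2, -1].
Each slice is an integer combination of E₁ = a₁b₁ᵀ and E₂ = a₂b₂ᵀ: S₁ = −3·E₂, S₂ = 2·E₁ + 3·E₂, S₃ = 6·E₁ + 2·E₂; reading off coefficients, c₁ = [0, 2, 6] and c₂ = [-3, 3, 2].
Hence T = [0, 1] ⊗ [2, 1] ⊗ [0, 2, 6] + [2, -1] ⊗ [2, -1] ⊗ [-3, 3, 2], so rank(T) ≤ 2.
These bounds meet, so rank(T) = 2.
Check entry T[2,1,3] = 8: (1)·(2)·(6) + (-1)·(2)·(2) = 8.

2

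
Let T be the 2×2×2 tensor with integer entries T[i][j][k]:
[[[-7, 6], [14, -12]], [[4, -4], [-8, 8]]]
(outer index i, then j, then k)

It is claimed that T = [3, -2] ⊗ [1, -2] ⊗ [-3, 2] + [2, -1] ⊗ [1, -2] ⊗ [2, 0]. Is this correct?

No

Reconstruct entry (0,0,0) from the claimed factors: Σₗ aₗ[0]bₗ[0]cₗ[0] = (3)·(1)·(-3) + (2)·(1)·(2) = -5, but T[0,0,0] = -7. The claim is false.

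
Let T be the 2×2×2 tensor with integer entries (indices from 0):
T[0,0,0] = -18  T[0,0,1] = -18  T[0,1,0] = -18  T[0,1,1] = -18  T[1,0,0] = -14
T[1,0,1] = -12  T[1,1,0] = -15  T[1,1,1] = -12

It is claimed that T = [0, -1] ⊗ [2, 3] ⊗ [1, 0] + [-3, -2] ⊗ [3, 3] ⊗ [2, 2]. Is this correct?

Yes

Reconstruct entrywise from the claimed factors. For example, T[0,0,0] = -18 and Σₗ aₗ[0]bₗ[0]cₗ[0] = (0)·(2)·(1) + (-3)·(3)·(2) = -18; checking all 8 entries, every one matches. The claim holds.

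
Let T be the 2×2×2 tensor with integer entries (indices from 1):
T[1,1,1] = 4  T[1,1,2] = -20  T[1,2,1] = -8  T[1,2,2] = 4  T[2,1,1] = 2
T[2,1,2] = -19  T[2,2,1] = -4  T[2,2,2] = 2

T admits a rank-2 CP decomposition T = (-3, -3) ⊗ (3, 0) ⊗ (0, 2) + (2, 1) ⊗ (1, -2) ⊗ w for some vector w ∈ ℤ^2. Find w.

w = (2, -1)

Subtract the known terms from T to get the rank-1 residual R = (2, 1) ⊗ (1, -2) ⊗ w, so R[i,j,k] = a[i]·b[j]·w[k]. Pick indices with nonzero a[1]·b[1] = (2)·(1) = 2. Only the fibre through (1,1,·) is needed: R[1,1,:] = T[1,1,:] − Σₗ aₗ[1]bₗ[1]cₗ = [4, -20] − (-3)·(3)·(0, 2) = [4, -2]. Then w[k] = R[1,1,k] / 2 for each k, giving w = [4, -2] / 2 = (2, -1).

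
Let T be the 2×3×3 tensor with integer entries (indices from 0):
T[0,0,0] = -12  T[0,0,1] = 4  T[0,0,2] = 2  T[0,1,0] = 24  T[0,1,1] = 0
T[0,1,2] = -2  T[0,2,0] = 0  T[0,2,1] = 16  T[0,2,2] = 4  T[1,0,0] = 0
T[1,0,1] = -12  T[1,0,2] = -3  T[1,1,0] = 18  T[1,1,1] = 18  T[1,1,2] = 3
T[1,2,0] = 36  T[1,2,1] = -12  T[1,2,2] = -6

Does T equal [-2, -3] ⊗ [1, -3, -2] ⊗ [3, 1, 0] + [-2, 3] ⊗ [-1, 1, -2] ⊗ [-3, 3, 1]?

Reconstruct entrywise from the claimed factors. For example, T[0,1,2] = -2 and Σₗ aₗ[0]bₗ[1]cₗ[2] = (-2)·(-3)·(0) + (-2)·(1)·(1) = -2; checking all 18 entries, every one matches. The claim holds.

Yes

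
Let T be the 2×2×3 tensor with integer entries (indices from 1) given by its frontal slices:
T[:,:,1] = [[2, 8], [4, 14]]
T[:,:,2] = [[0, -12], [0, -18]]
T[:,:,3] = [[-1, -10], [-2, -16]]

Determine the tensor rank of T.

Lower bound: the mode-2 unfolding of T (rows indexed by j, columns by (i,k) = (1,1), (1,2), (1,3), (2,1), (2,2), (2,3)) is [[2, 0, -1, 4, 0, -2], [8, -12, -10, 14, -18, -16]].
There the 2×2 minor on rows j ∈ {1, 2}, columns (i,k) ∈ {(1,1), (1,2)} is det [[2, 0], [8, -12]] = -24 ≠ 0, so this unfolding has rank ≥ 2; CP rank is at least every unfolding rank, so rank(T) ≥ 2. (This is only a lower bound: in general the CP rank may exceed every unfolding rank, so we still need to exhibit 2 rank-1 terms summing to T.)
Upper bound — finding two terms. Write S_k = T[:,:,k] for the frontal slices: S₁ = [[2, 8], [4, 14]], S₂ = [[0, -12], [0, -18]], S₃ = [[-1, -10], [-2, -16]].
If T = a₁ ⊗ b₁ ⊗ c₁ + a₂ ⊗ b₂ ⊗ c₂ then each S_k = c₁[k]·a₁b₁ᵀ + c₂[k]·a₂b₂ᵀ. S₁ and S₂ are linearly independent, so a₁b₁ᵀ and a₂b₂ᵀ must span the same plane of matrices: they are the rank-1 matrices of the form x·S₁ + y·S₂.
det(x·S₁ + y·S₂) is −4·x² + 12·xy = (-4)·(x − 3·y)(x), vanishing at (x:y) = (3:1) and (0:1).
M₁ = 3·S₁ + S₂ = [[6, 12], [12, 24]] = 6·[1, 2][1, 2]ᵀ and M₂ = S₂ = [[0, -12], [0, -18]] = (-6)·[2, 3][0, 1]ᵀ, so take a₁ = [1, 2], b₁ = [1, 2], a₂ = [2, 3], b₂ = [0, 1].
Each slice is an integer combination of E₁ = a₁b₁ᵀ and E₂ = a₂b₂ᵀ: S₁ = 2·E₁ + 2·E₂, S₂ = −6·E₂, S₃ = −E₁ − 4·E₂; reading off coefficients, c₁ = [2, 0, -1] and c₂ = [2, -6, -4].
Hence T = [1, 2] ⊗ [1, 2] ⊗ [2, 0, -1] + [2, 3] ⊗ [0, 1] ⊗ [2, -6, -4], so rank(T) ≤ 2.
These bounds meet, so rank(T) = 2.

2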